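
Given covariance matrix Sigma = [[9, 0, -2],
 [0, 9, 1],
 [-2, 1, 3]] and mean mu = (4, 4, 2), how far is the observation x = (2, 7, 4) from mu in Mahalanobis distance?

Step 1 — centre the observation: (x - mu) = (-2, 3, 2).

Step 2 — invert Sigma (cofactor / det for 3×3, or solve directly):
  Sigma^{-1} = [[0.1313, -0.0101, 0.0909],
 [-0.0101, 0.1162, -0.0455],
 [0.0909, -0.0455, 0.4091]].

Step 3 — form the quadratic (x - mu)^T · Sigma^{-1} · (x - mu):
  Sigma^{-1} · (x - mu) = (-0.1111, 0.2778, 0.5).
  (x - mu)^T · [Sigma^{-1} · (x - mu)] = (-2)·(-0.1111) + (3)·(0.2778) + (2)·(0.5) = 2.0556.

Step 4 — take square root: d = √(2.0556) ≈ 1.4337.

d(x, mu) = √(2.0556) ≈ 1.4337


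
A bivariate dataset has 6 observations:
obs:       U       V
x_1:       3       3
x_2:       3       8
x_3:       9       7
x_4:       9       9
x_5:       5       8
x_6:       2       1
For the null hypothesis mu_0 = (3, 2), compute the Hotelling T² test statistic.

Step 1 — sample mean vector:
  mean(U) = (3 + 3 + 9 + 9 + 5 + 2) / 6 = 31/6 = 5.1667
  mean(V) = (3 + 8 + 7 + 9 + 8 + 1) / 6 = 36/6 = 6
  x̄ = (5.1667, 6),  deviation x̄ - mu_0 = (5.1667, 6) - (3, 2) = (2.1667, 4).

Step 2 — sample covariance matrix, S[i,j] = (1/(n-1)) · Σ_k (x_{k,i} - mean_i) · (x_{k,j} - mean_j), divisor n-1 = 5:
  S[U,U] = ((-2.1667)·(-2.1667) + (-2.1667)·(-2.1667) + (3.8333)·(3.8333) + (3.8333)·(3.8333) + (-0.1667)·(-0.1667) + (-3.1667)·(-3.1667)) / 5 = 48.8333/5 = 9.7667
  S[U,V] = ((-2.1667)·(-3) + (-2.1667)·(2) + (3.8333)·(1) + (3.8333)·(3) + (-0.1667)·(2) + (-3.1667)·(-5)) / 5 = 33/5 = 6.6
  S[V,V] = ((-3)·(-3) + (2)·(2) + (1)·(1) + (3)·(3) + (2)·(2) + (-5)·(-5)) / 5 = 52/5 = 10.4
  S = [[9.7667, 6.6],
 [6.6, 10.4]].

Step 3 — invert S. det(S) = 9.7667·10.4 - (6.6)² = 58.0133.
  S^{-1} = (1/det) · [[d, -b], [-b, a]] = [[0.1793, -0.1138],
 [-0.1138, 0.1684]].

Step 4 — quadratic form (x̄ - mu_0)^T · S^{-1} · (x̄ - mu_0):
  S^{-1} · (x̄ - mu_0) = (-0.0667, 0.4269),
  (x̄ - mu_0)^T · [...] = (2.1667)·(-0.0667) + (4)·(0.4269) = 1.5632.

Step 5 — scale by n: T² = 6 · 1.5632 = 9.3795.

T² ≈ 9.3795


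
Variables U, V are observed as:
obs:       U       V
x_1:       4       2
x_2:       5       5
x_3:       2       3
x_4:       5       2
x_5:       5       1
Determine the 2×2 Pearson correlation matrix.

Step 1 — column means:
  mean(U) = (4 + 5 + 2 + 5 + 5) / 5 = 21/5 = 4.2
  mean(V) = (2 + 5 + 3 + 2 + 1) / 5 = 13/5 = 2.6

Step 2 — sample variances and covariances s[i,j] = (1/(n-1)) · Σ_k (x_{k,i} - mean_i) · (x_{k,j} - mean_j), with n-1 = 4:
  s[U,U] = ((-0.2)·(-0.2) + (0.8)·(0.8) + (-2.2)·(-2.2) + (0.8)·(0.8) + (0.8)·(0.8)) / 4 = 6.8/4 = 1.7
  s[U,V] = ((-0.2)·(-0.6) + (0.8)·(2.4) + (-2.2)·(0.4) + (0.8)·(-0.6) + (0.8)·(-1.6)) / 4 = -0.6/4 = -0.15
  s[V,V] = ((-0.6)·(-0.6) + (2.4)·(2.4) + (0.4)·(0.4) + (-0.6)·(-0.6) + (-1.6)·(-1.6)) / 4 = 9.2/4 = 2.3
  Sample standard deviations s_i = √(s[i,i]):
  s(U) = √(1.7) = 1.3038
  s(V) = √(2.3) = 1.5166

Step 3 — r_{ij} = s_{ij} / (s_i · s_j):
  r[U,U] = 1 (diagonal).
  r[U,V] = -0.15 / (1.3038 · 1.5166) = -0.15 / 1.9774 = -0.0759
  r[V,V] = 1 (diagonal).

R is symmetric with unit diagonal. Assembling:

R = [[1, -0.0759],
 [-0.0759, 1]]


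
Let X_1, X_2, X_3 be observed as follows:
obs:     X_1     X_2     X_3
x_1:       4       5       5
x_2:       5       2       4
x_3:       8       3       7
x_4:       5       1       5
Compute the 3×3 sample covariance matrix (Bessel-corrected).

Step 1 — column means:
  mean(X_1) = (4 + 5 + 8 + 5) / 4 = 22/4 = 5.5
  mean(X_2) = (5 + 2 + 3 + 1) / 4 = 11/4 = 2.75
  mean(X_3) = (5 + 4 + 7 + 5) / 4 = 21/4 = 5.25

Step 2 — sample covariance S[i,j] = (1/(n-1)) · Σ_k (x_{k,i} - mean_i) · (x_{k,j} - mean_j), with n-1 = 3.
  S[X_1,X_1] = ((-1.5)·(-1.5) + (-0.5)·(-0.5) + (2.5)·(2.5) + (-0.5)·(-0.5)) / 3 = 9/3 = 3
  S[X_1,X_2] = ((-1.5)·(2.25) + (-0.5)·(-0.75) + (2.5)·(0.25) + (-0.5)·(-1.75)) / 3 = -1.5/3 = -0.5
  S[X_1,X_3] = ((-1.5)·(-0.25) + (-0.5)·(-1.25) + (2.5)·(1.75) + (-0.5)·(-0.25)) / 3 = 5.5/3 = 1.8333
  S[X_2,X_2] = ((2.25)·(2.25) + (-0.75)·(-0.75) + (0.25)·(0.25) + (-1.75)·(-1.75)) / 3 = 8.75/3 = 2.9167
  S[X_2,X_3] = ((2.25)·(-0.25) + (-0.75)·(-1.25) + (0.25)·(1.75) + (-1.75)·(-0.25)) / 3 = 1.25/3 = 0.4167
  S[X_3,X_3] = ((-0.25)·(-0.25) + (-1.25)·(-1.25) + (1.75)·(1.75) + (-0.25)·(-0.25)) / 3 = 4.75/3 = 1.5833

S is symmetric (S[j,i] = S[i,j]). Assembling:

S = [[3, -0.5, 1.8333],
 [-0.5, 2.9167, 0.4167],
 [1.8333, 0.4167, 1.5833]]


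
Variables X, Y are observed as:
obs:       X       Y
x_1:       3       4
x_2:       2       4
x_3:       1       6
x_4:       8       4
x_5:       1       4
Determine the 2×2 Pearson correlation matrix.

Step 1 — column means:
  mean(X) = (3 + 2 + 1 + 8 + 1) / 5 = 15/5 = 3
  mean(Y) = (4 + 4 + 6 + 4 + 4) / 5 = 22/5 = 4.4

Step 2 — sample variances and covariances s[i,j] = (1/(n-1)) · Σ_k (x_{k,i} - mean_i) · (x_{k,j} - mean_j), with n-1 = 4:
  s[X,X] = ((0)·(0) + (-1)·(-1) + (-2)·(-2) + (5)·(5) + (-2)·(-2)) / 4 = 34/4 = 8.5
  s[X,Y] = ((0)·(-0.4) + (-1)·(-0.4) + (-2)·(1.6) + (5)·(-0.4) + (-2)·(-0.4)) / 4 = -4/4 = -1
  s[Y,Y] = ((-0.4)·(-0.4) + (-0.4)·(-0.4) + (1.6)·(1.6) + (-0.4)·(-0.4) + (-0.4)·(-0.4)) / 4 = 3.2/4 = 0.8
  Sample standard deviations s_i = √(s[i,i]):
  s(X) = √(8.5) = 2.9155
  s(Y) = √(0.8) = 0.8944

Step 3 — r_{ij} = s_{ij} / (s_i · s_j):
  r[X,X] = 1 (diagonal).
  r[X,Y] = -1 / (2.9155 · 0.8944) = -1 / 2.6077 = -0.3835
  r[Y,Y] = 1 (diagonal).

R is symmetric with unit diagonal. Assembling:

R = [[1, -0.3835],
 [-0.3835, 1]]


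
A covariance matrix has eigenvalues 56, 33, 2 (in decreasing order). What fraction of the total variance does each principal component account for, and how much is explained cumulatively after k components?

Step 1 — total variance = trace(Sigma) = Σ λ_i = 56 + 33 + 2 = 91.

Step 2 — fraction explained by component i = λ_i / Σ λ:
  PC1: 56/91 = 0.6154
  PC2: 33/91 = 0.3626
  PC3: 2/91 = 0.022

Step 3 — cumulative fraction after k components = (λ_1 + ... + λ_k) / Σ λ:
  k = 1: 56/91 = 0.6154
  k = 2: (56 + 33)/91 = 89/91 = 0.978
  k = 3: (56 + 33 + 2)/91 = 91/91 = 1

Summary (fraction, with percent):

explained: PC1 0.6154 (61.54%), PC2 0.3626 (36.26%), PC3 0.022 (2.2%);  cumulative: 0.6154, 0.978, 1


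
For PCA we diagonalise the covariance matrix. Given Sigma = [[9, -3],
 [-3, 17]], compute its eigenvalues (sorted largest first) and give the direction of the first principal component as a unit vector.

Step 1 — characteristic polynomial of 2×2 Sigma:
  det(Sigma - λI) = λ² - trace · λ + det = 0.
  trace = 9 + 17 = 26, det = 9·17 - (-3)² = 144.
Step 2 — discriminant:
  Δ = trace² - 4·det = 676 - 576 = 100.
Step 3 — eigenvalues:
  λ = (trace ± √Δ)/2 = (26 ± 10)/2,
  λ_1 = 18,  λ_2 = 8.

Step 4 — unit eigenvector for λ_1: solve (Sigma - λ_1 I)v = 0. First row:
  (9 - 18)·v_x + (-3)·v_y = 0, i.e. (-9)·v_x + (-3)·v_y = 0,
  so v ∝ (b, λ_1 - a) = (-3, 9); multiply by -1 so the first entry is positive: u = (3, -9).
  ||u|| = √((3)² + (-9)²) = √(90) ≈ 9.4868,
  v_1 = u/||u|| ≈ (0.3162, -0.9487) (||v_1|| = 1).

λ_1 = 18,  λ_2 = 8;  v_1 ≈ (0.3162, -0.9487)


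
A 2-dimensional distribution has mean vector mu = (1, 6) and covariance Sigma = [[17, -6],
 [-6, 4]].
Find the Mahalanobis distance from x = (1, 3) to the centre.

Step 1 — centre the observation: (x - mu) = (0, -3).

Step 2 — invert Sigma. det(Sigma) = 17·4 - (-6)² = 32.
  Sigma^{-1} = (1/det) · [[d, -b], [-b, a]] = [[0.125, 0.1875],
 [0.1875, 0.5312]].

Step 3 — form the quadratic (x - mu)^T · Sigma^{-1} · (x - mu):
  Sigma^{-1} · (x - mu) = (-0.5625, -1.5938).
  (x - mu)^T · [Sigma^{-1} · (x - mu)] = (0)·(-0.5625) + (-3)·(-1.5938) = 4.7812.

Step 4 — take square root: d = √(4.7812) ≈ 2.1866.

d(x, mu) = √(4.7812) ≈ 2.1866


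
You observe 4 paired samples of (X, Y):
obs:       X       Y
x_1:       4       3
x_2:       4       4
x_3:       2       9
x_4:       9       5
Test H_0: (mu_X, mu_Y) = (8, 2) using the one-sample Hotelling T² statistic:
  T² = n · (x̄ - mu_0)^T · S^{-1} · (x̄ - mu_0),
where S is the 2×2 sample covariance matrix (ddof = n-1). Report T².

Step 1 — sample mean vector:
  mean(X) = (4 + 4 + 2 + 9) / 4 = 19/4 = 4.75
  mean(Y) = (3 + 4 + 9 + 5) / 4 = 21/4 = 5.25
  x̄ = (4.75, 5.25),  deviation x̄ - mu_0 = (4.75, 5.25) - (8, 2) = (-3.25, 3.25).

Step 2 — sample covariance matrix, S[i,j] = (1/(n-1)) · Σ_k (x_{k,i} - mean_i) · (x_{k,j} - mean_j), divisor n-1 = 3:
  S[X,X] = ((-0.75)·(-0.75) + (-0.75)·(-0.75) + (-2.75)·(-2.75) + (4.25)·(4.25)) / 3 = 26.75/3 = 8.9167
  S[X,Y] = ((-0.75)·(-2.25) + (-0.75)·(-1.25) + (-2.75)·(3.75) + (4.25)·(-0.25)) / 3 = -8.75/3 = -2.9167
  S[Y,Y] = ((-2.25)·(-2.25) + (-1.25)·(-1.25) + (3.75)·(3.75) + (-0.25)·(-0.25)) / 3 = 20.75/3 = 6.9167
  S = [[8.9167, -2.9167],
 [-2.9167, 6.9167]].

Step 3 — invert S. det(S) = 8.9167·6.9167 - (-2.9167)² = 53.1667.
  S^{-1} = (1/det) · [[d, -b], [-b, a]] = [[0.1301, 0.0549],
 [0.0549, 0.1677]].

Step 4 — quadratic form (x̄ - mu_0)^T · S^{-1} · (x̄ - mu_0):
  S^{-1} · (x̄ - mu_0) = (-0.2445, 0.3668),
  (x̄ - mu_0)^T · [...] = (-3.25)·(-0.2445) + (3.25)·(0.3668) = 1.9867.

Step 5 — scale by n: T² = 4 · 1.9867 = 7.9467.

T² ≈ 7.9467


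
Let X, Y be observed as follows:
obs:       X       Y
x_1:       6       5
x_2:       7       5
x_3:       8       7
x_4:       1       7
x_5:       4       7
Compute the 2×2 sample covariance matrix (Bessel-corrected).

Step 1 — column means:
  mean(X) = (6 + 7 + 8 + 1 + 4) / 5 = 26/5 = 5.2
  mean(Y) = (5 + 5 + 7 + 7 + 7) / 5 = 31/5 = 6.2

Step 2 — sample covariance S[i,j] = (1/(n-1)) · Σ_k (x_{k,i} - mean_i) · (x_{k,j} - mean_j), with n-1 = 4.
  S[X,X] = ((0.8)·(0.8) + (1.8)·(1.8) + (2.8)·(2.8) + (-4.2)·(-4.2) + (-1.2)·(-1.2)) / 4 = 30.8/4 = 7.7
  S[X,Y] = ((0.8)·(-1.2) + (1.8)·(-1.2) + (2.8)·(0.8) + (-4.2)·(0.8) + (-1.2)·(0.8)) / 4 = -5.2/4 = -1.3
  S[Y,Y] = ((-1.2)·(-1.2) + (-1.2)·(-1.2) + (0.8)·(0.8) + (0.8)·(0.8) + (0.8)·(0.8)) / 4 = 4.8/4 = 1.2

S is symmetric (S[j,i] = S[i,j]). Assembling:

S = [[7.7, -1.3],
 [-1.3, 1.2]]


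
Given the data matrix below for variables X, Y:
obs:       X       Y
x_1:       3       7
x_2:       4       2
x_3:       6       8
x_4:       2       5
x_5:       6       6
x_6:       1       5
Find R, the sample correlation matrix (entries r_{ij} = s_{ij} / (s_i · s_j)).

Step 1 — column means:
  mean(X) = (3 + 4 + 6 + 2 + 6 + 1) / 6 = 22/6 = 3.6667
  mean(Y) = (7 + 2 + 8 + 5 + 6 + 5) / 6 = 33/6 = 5.5

Step 2 — sample variances and covariances s[i,j] = (1/(n-1)) · Σ_k (x_{k,i} - mean_i) · (x_{k,j} - mean_j), with n-1 = 5:
  s[X,X] = ((-0.6667)·(-0.6667) + (0.3333)·(0.3333) + (2.3333)·(2.3333) + (-1.6667)·(-1.6667) + (2.3333)·(2.3333) + (-2.6667)·(-2.6667)) / 5 = 21.3333/5 = 4.2667
  s[X,Y] = ((-0.6667)·(1.5) + (0.3333)·(-3.5) + (2.3333)·(2.5) + (-1.6667)·(-0.5) + (2.3333)·(0.5) + (-2.6667)·(-0.5)) / 5 = 7/5 = 1.4
  s[Y,Y] = ((1.5)·(1.5) + (-3.5)·(-3.5) + (2.5)·(2.5) + (-0.5)·(-0.5) + (0.5)·(0.5) + (-0.5)·(-0.5)) / 5 = 21.5/5 = 4.3
  Sample standard deviations s_i = √(s[i,i]):
  s(X) = √(4.2667) = 2.0656
  s(Y) = √(4.3) = 2.0736

Step 3 — r_{ij} = s_{ij} / (s_i · s_j):
  r[X,X] = 1 (diagonal).
  r[X,Y] = 1.4 / (2.0656 · 2.0736) = 1.4 / 4.2833 = 0.3269
  r[Y,Y] = 1 (diagonal).

R is symmetric with unit diagonal. Assembling:

R = [[1, 0.3269],
 [0.3269, 1]]


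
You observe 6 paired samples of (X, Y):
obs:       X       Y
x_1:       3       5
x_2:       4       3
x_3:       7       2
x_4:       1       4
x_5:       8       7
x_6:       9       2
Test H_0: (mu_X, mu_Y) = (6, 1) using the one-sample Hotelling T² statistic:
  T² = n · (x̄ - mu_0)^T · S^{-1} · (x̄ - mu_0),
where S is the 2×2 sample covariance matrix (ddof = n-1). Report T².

Step 1 — sample mean vector:
  mean(X) = (3 + 4 + 7 + 1 + 8 + 9) / 6 = 32/6 = 5.3333
  mean(Y) = (5 + 3 + 2 + 4 + 7 + 2) / 6 = 23/6 = 3.8333
  x̄ = (5.3333, 3.8333),  deviation x̄ - mu_0 = (5.3333, 3.8333) - (6, 1) = (-0.6667, 2.8333).

Step 2 — sample covariance matrix, S[i,j] = (1/(n-1)) · Σ_k (x_{k,i} - mean_i) · (x_{k,j} - mean_j), divisor n-1 = 5:
  S[X,X] = ((-2.3333)·(-2.3333) + (-1.3333)·(-1.3333) + (1.6667)·(1.6667) + (-4.3333)·(-4.3333) + (2.6667)·(2.6667) + (3.6667)·(3.6667)) / 5 = 49.3333/5 = 9.8667
  S[X,Y] = ((-2.3333)·(1.1667) + (-1.3333)·(-0.8333) + (1.6667)·(-1.8333) + (-4.3333)·(0.1667) + (2.6667)·(3.1667) + (3.6667)·(-1.8333)) / 5 = -3.6667/5 = -0.7333
  S[Y,Y] = ((1.1667)·(1.1667) + (-0.8333)·(-0.8333) + (-1.8333)·(-1.8333) + (0.1667)·(0.1667) + (3.1667)·(3.1667) + (-1.8333)·(-1.8333)) / 5 = 18.8333/5 = 3.7667
  S = [[9.8667, -0.7333],
 [-0.7333, 3.7667]].

Step 3 — invert S. det(S) = 9.8667·3.7667 - (-0.7333)² = 36.6267.
  S^{-1} = (1/det) · [[d, -b], [-b, a]] = [[0.1028, 0.02],
 [0.02, 0.2694]].

Step 4 — quadratic form (x̄ - mu_0)^T · S^{-1} · (x̄ - mu_0):
  S^{-1} · (x̄ - mu_0) = (-0.0118, 0.7499),
  (x̄ - mu_0)^T · [...] = (-0.6667)·(-0.0118) + (2.8333)·(0.7499) = 2.1326.

Step 5 — scale by n: T² = 6 · 2.1326 = 12.7958.

T² ≈ 12.7958


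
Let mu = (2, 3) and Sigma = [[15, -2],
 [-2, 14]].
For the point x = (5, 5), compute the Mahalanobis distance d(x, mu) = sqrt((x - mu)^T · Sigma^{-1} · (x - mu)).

Step 1 — centre the observation: (x - mu) = (3, 2).

Step 2 — invert Sigma. det(Sigma) = 15·14 - (-2)² = 206.
  Sigma^{-1} = (1/det) · [[d, -b], [-b, a]] = [[0.068, 0.0097],
 [0.0097, 0.0728]].

Step 3 — form the quadratic (x - mu)^T · Sigma^{-1} · (x - mu):
  Sigma^{-1} · (x - mu) = (0.2233, 0.1748).
  (x - mu)^T · [Sigma^{-1} · (x - mu)] = (3)·(0.2233) + (2)·(0.1748) = 1.0194.

Step 4 — take square root: d = √(1.0194) ≈ 1.0097.

d(x, mu) = √(1.0194) ≈ 1.0097


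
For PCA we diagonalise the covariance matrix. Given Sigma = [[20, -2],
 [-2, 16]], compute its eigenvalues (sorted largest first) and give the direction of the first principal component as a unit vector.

Step 1 — characteristic polynomial of 2×2 Sigma:
  det(Sigma - λI) = λ² - trace · λ + det = 0.
  trace = 20 + 16 = 36, det = 20·16 - (-2)² = 316.
Step 2 — discriminant:
  Δ = trace² - 4·det = 1296 - 1264 = 32.
Step 3 — eigenvalues:
  λ = (trace ± √Δ)/2 = (36 ± 5.6569)/2,
  λ_1 = 20.8284,  λ_2 = 15.1716.

Step 4 — unit eigenvector for λ_1: solve (Sigma - λ_1 I)v = 0. First row:
  (20 - 20.8284)·v_x + (-2)·v_y = 0, i.e. (-0.8284)·v_x + (-2)·v_y = 0,
  so v ∝ (b, λ_1 - a) = (-2, 0.8284); multiply by -1 so the first entry is positive: u = (2, -0.8284).
  ||u|| = √((2)² + (-0.8284)²) = √(4.6863) ≈ 2.1648,
  v_1 = u/||u|| ≈ (0.9239, -0.3827) (||v_1|| = 1).

λ_1 = 20.8284,  λ_2 = 15.1716;  v_1 ≈ (0.9239, -0.3827)


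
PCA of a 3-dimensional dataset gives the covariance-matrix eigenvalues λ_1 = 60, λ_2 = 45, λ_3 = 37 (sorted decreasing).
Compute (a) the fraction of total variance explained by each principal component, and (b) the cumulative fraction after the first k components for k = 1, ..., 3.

Step 1 — total variance = trace(Sigma) = Σ λ_i = 60 + 45 + 37 = 142.

Step 2 — fraction explained by component i = λ_i / Σ λ:
  PC1: 60/142 = 0.4225
  PC2: 45/142 = 0.3169
  PC3: 37/142 = 0.2606

Step 3 — cumulative fraction after k components = (λ_1 + ... + λ_k) / Σ λ:
  k = 1: 60/142 = 0.4225
  k = 2: (60 + 45)/142 = 105/142 = 0.7394
  k = 3: (60 + 45 + 37)/142 = 142/142 = 1

Summary (fraction, with percent):

explained: PC1 0.4225 (42.25%), PC2 0.3169 (31.69%), PC3 0.2606 (26.06%);  cumulative: 0.4225, 0.7394, 1


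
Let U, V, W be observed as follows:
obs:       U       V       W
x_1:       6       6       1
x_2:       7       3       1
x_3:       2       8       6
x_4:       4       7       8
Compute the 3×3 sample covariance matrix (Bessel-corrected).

Step 1 — column means:
  mean(U) = (6 + 7 + 2 + 4) / 4 = 19/4 = 4.75
  mean(V) = (6 + 3 + 8 + 7) / 4 = 24/4 = 6
  mean(W) = (1 + 1 + 6 + 8) / 4 = 16/4 = 4

Step 2 — sample covariance S[i,j] = (1/(n-1)) · Σ_k (x_{k,i} - mean_i) · (x_{k,j} - mean_j), with n-1 = 3.
  S[U,U] = ((1.25)·(1.25) + (2.25)·(2.25) + (-2.75)·(-2.75) + (-0.75)·(-0.75)) / 3 = 14.75/3 = 4.9167
  S[U,V] = ((1.25)·(0) + (2.25)·(-3) + (-2.75)·(2) + (-0.75)·(1)) / 3 = -13/3 = -4.3333
  S[U,W] = ((1.25)·(-3) + (2.25)·(-3) + (-2.75)·(2) + (-0.75)·(4)) / 3 = -19/3 = -6.3333
  S[V,V] = ((0)·(0) + (-3)·(-3) + (2)·(2) + (1)·(1)) / 3 = 14/3 = 4.6667
  S[V,W] = ((0)·(-3) + (-3)·(-3) + (2)·(2) + (1)·(4)) / 3 = 17/3 = 5.6667
  S[W,W] = ((-3)·(-3) + (-3)·(-3) + (2)·(2) + (4)·(4)) / 3 = 38/3 = 12.6667

S is symmetric (S[j,i] = S[i,j]). Assembling:

S = [[4.9167, -4.3333, -6.3333],
 [-4.3333, 4.6667, 5.6667],
 [-6.3333, 5.6667, 12.6667]]


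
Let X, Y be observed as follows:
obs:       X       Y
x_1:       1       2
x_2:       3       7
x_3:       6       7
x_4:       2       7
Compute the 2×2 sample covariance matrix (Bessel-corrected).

Step 1 — column means:
  mean(X) = (1 + 3 + 6 + 2) / 4 = 12/4 = 3
  mean(Y) = (2 + 7 + 7 + 7) / 4 = 23/4 = 5.75

Step 2 — sample covariance S[i,j] = (1/(n-1)) · Σ_k (x_{k,i} - mean_i) · (x_{k,j} - mean_j), with n-1 = 3.
  S[X,X] = ((-2)·(-2) + (0)·(0) + (3)·(3) + (-1)·(-1)) / 3 = 14/3 = 4.6667
  S[X,Y] = ((-2)·(-3.75) + (0)·(1.25) + (3)·(1.25) + (-1)·(1.25)) / 3 = 10/3 = 3.3333
  S[Y,Y] = ((-3.75)·(-3.75) + (1.25)·(1.25) + (1.25)·(1.25) + (1.25)·(1.25)) / 3 = 18.75/3 = 6.25

S is symmetric (S[j,i] = S[i,j]). Assembling:

S = [[4.6667, 3.3333],
 [3.3333, 6.25]]


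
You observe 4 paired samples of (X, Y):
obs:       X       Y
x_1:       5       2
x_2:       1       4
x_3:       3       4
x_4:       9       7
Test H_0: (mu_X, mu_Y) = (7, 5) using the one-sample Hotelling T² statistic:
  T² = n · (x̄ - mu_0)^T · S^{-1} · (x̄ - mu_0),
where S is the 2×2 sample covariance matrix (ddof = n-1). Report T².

Step 1 — sample mean vector:
  mean(X) = (5 + 1 + 3 + 9) / 4 = 18/4 = 4.5
  mean(Y) = (2 + 4 + 4 + 7) / 4 = 17/4 = 4.25
  x̄ = (4.5, 4.25),  deviation x̄ - mu_0 = (4.5, 4.25) - (7, 5) = (-2.5, -0.75).

Step 2 — sample covariance matrix, S[i,j] = (1/(n-1)) · Σ_k (x_{k,i} - mean_i) · (x_{k,j} - mean_j), divisor n-1 = 3:
  S[X,X] = ((0.5)·(0.5) + (-3.5)·(-3.5) + (-1.5)·(-1.5) + (4.5)·(4.5)) / 3 = 35/3 = 11.6667
  S[X,Y] = ((0.5)·(-2.25) + (-3.5)·(-0.25) + (-1.5)·(-0.25) + (4.5)·(2.75)) / 3 = 12.5/3 = 4.1667
  S[Y,Y] = ((-2.25)·(-2.25) + (-0.25)·(-0.25) + (-0.25)·(-0.25) + (2.75)·(2.75)) / 3 = 12.75/3 = 4.25
  S = [[11.6667, 4.1667],
 [4.1667, 4.25]].

Step 3 — invert S. det(S) = 11.6667·4.25 - (4.1667)² = 32.2222.
  S^{-1} = (1/det) · [[d, -b], [-b, a]] = [[0.1319, -0.1293],
 [-0.1293, 0.3621]].

Step 4 — quadratic form (x̄ - mu_0)^T · S^{-1} · (x̄ - mu_0):
  S^{-1} · (x̄ - mu_0) = (-0.2328, 0.0517),
  (x̄ - mu_0)^T · [...] = (-2.5)·(-0.2328) + (-0.75)·(0.0517) = 0.5431.

Step 5 — scale by n: T² = 4 · 0.5431 = 2.1724.

T² ≈ 2.1724


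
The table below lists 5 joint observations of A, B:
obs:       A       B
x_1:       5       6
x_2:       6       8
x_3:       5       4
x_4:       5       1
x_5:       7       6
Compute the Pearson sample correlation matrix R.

Step 1 — column means:
  mean(A) = (5 + 6 + 5 + 5 + 7) / 5 = 28/5 = 5.6
  mean(B) = (6 + 8 + 4 + 1 + 6) / 5 = 25/5 = 5

Step 2 — sample variances and covariances s[i,j] = (1/(n-1)) · Σ_k (x_{k,i} - mean_i) · (x_{k,j} - mean_j), with n-1 = 4:
  s[A,A] = ((-0.6)·(-0.6) + (0.4)·(0.4) + (-0.6)·(-0.6) + (-0.6)·(-0.6) + (1.4)·(1.4)) / 4 = 3.2/4 = 0.8
  s[A,B] = ((-0.6)·(1) + (0.4)·(3) + (-0.6)·(-1) + (-0.6)·(-4) + (1.4)·(1)) / 4 = 5/4 = 1.25
  s[B,B] = ((1)·(1) + (3)·(3) + (-1)·(-1) + (-4)·(-4) + (1)·(1)) / 4 = 28/4 = 7
  Sample standard deviations s_i = √(s[i,i]):
  s(A) = √(0.8) = 0.8944
  s(B) = √(7) = 2.6458

Step 3 — r_{ij} = s_{ij} / (s_i · s_j):
  r[A,A] = 1 (diagonal).
  r[A,B] = 1.25 / (0.8944 · 2.6458) = 1.25 / 2.3664 = 0.5282
  r[B,B] = 1 (diagonal).

R is symmetric with unit diagonal. Assembling:

R = [[1, 0.5282],
 [0.5282, 1]]


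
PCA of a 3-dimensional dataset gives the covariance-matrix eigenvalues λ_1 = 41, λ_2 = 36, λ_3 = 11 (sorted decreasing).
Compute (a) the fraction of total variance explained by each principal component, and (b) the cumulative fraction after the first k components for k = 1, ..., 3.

Step 1 — total variance = trace(Sigma) = Σ λ_i = 41 + 36 + 11 = 88.

Step 2 — fraction explained by component i = λ_i / Σ λ:
  PC1: 41/88 = 0.4659
  PC2: 36/88 = 0.4091
  PC3: 11/88 = 0.125

Step 3 — cumulative fraction after k components = (λ_1 + ... + λ_k) / Σ λ:
  k = 1: 41/88 = 0.4659
  k = 2: (41 + 36)/88 = 77/88 = 0.875
  k = 3: (41 + 36 + 11)/88 = 88/88 = 1

Summary (fraction, with percent):

explained: PC1 0.4659 (46.59%), PC2 0.4091 (40.91%), PC3 0.125 (12.5%);  cumulative: 0.4659, 0.875, 1


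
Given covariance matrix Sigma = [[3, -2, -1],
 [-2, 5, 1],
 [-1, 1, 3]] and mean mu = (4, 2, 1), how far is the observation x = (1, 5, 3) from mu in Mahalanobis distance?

Step 1 — centre the observation: (x - mu) = (-3, 3, 2).

Step 2 — invert Sigma (cofactor / det for 3×3, or solve directly):
  Sigma^{-1} = [[0.4828, 0.1724, 0.1034],
 [0.1724, 0.2759, -0.0345],
 [0.1034, -0.0345, 0.3793]].

Step 3 — form the quadratic (x - mu)^T · Sigma^{-1} · (x - mu):
  Sigma^{-1} · (x - mu) = (-0.7241, 0.2414, 0.3448).
  (x - mu)^T · [Sigma^{-1} · (x - mu)] = (-3)·(-0.7241) + (3)·(0.2414) + (2)·(0.3448) = 3.5862.

Step 4 — take square root: d = √(3.5862) ≈ 1.8937.

d(x, mu) = √(3.5862) ≈ 1.8937


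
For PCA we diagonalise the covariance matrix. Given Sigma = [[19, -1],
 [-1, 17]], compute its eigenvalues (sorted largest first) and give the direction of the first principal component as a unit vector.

Step 1 — characteristic polynomial of 2×2 Sigma:
  det(Sigma - λI) = λ² - trace · λ + det = 0.
  trace = 19 + 17 = 36, det = 19·17 - (-1)² = 322.
Step 2 — discriminant:
  Δ = trace² - 4·det = 1296 - 1288 = 8.
Step 3 — eigenvalues:
  λ = (trace ± √Δ)/2 = (36 ± 2.8284)/2,
  λ_1 = 19.4142,  λ_2 = 16.5858.

Step 4 — unit eigenvector for λ_1: solve (Sigma - λ_1 I)v = 0. First row:
  (19 - 19.4142)·v_x + (-1)·v_y = 0, i.e. (-0.4142)·v_x + (-1)·v_y = 0,
  so v ∝ (b, λ_1 - a) = (-1, 0.4142); multiply by -1 so the first entry is positive: u = (1, -0.4142).
  ||u|| = √((1)² + (-0.4142)²) = √(1.1716) ≈ 1.0824,
  v_1 = u/||u|| ≈ (0.9239, -0.3827) (||v_1|| = 1).

λ_1 = 19.4142,  λ_2 = 16.5858;  v_1 ≈ (0.9239, -0.3827)


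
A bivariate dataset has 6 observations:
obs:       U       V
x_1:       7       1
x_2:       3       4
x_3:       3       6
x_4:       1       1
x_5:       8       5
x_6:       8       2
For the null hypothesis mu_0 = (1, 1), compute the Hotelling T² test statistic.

Step 1 — sample mean vector:
  mean(U) = (7 + 3 + 3 + 1 + 8 + 8) / 6 = 30/6 = 5
  mean(V) = (1 + 4 + 6 + 1 + 5 + 2) / 6 = 19/6 = 3.1667
  x̄ = (5, 3.1667),  deviation x̄ - mu_0 = (5, 3.1667) - (1, 1) = (4, 2.1667).

Step 2 — sample covariance matrix, S[i,j] = (1/(n-1)) · Σ_k (x_{k,i} - mean_i) · (x_{k,j} - mean_j), divisor n-1 = 5:
  S[U,U] = ((2)·(2) + (-2)·(-2) + (-2)·(-2) + (-4)·(-4) + (3)·(3) + (3)·(3)) / 5 = 46/5 = 9.2
  S[U,V] = ((2)·(-2.1667) + (-2)·(0.8333) + (-2)·(2.8333) + (-4)·(-2.1667) + (3)·(1.8333) + (3)·(-1.1667)) / 5 = -1/5 = -0.2
  S[V,V] = ((-2.1667)·(-2.1667) + (0.8333)·(0.8333) + (2.8333)·(2.8333) + (-2.1667)·(-2.1667) + (1.8333)·(1.8333) + (-1.1667)·(-1.1667)) / 5 = 22.8333/5 = 4.5667
  S = [[9.2, -0.2],
 [-0.2, 4.5667]].

Step 3 — invert S. det(S) = 9.2·4.5667 - (-0.2)² = 41.9733.
  S^{-1} = (1/det) · [[d, -b], [-b, a]] = [[0.1088, 0.0048],
 [0.0048, 0.2192]].

Step 4 — quadratic form (x̄ - mu_0)^T · S^{-1} · (x̄ - mu_0):
  S^{-1} · (x̄ - mu_0) = (0.4455, 0.494),
  (x̄ - mu_0)^T · [...] = (4)·(0.4455) + (2.1667)·(0.494) = 2.8523.

Step 5 — scale by n: T² = 6 · 2.8523 = 17.114.

T² ≈ 17.114


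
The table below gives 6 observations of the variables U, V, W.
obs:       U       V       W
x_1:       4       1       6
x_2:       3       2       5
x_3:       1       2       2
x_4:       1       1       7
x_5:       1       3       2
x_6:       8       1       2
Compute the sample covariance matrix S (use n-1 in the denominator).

Step 1 — column means:
  mean(U) = (4 + 3 + 1 + 1 + 1 + 8) / 6 = 18/6 = 3
  mean(V) = (1 + 2 + 2 + 1 + 3 + 1) / 6 = 10/6 = 1.6667
  mean(W) = (6 + 5 + 2 + 7 + 2 + 2) / 6 = 24/6 = 4

Step 2 — sample covariance S[i,j] = (1/(n-1)) · Σ_k (x_{k,i} - mean_i) · (x_{k,j} - mean_j), with n-1 = 5.
  S[U,U] = ((1)·(1) + (0)·(0) + (-2)·(-2) + (-2)·(-2) + (-2)·(-2) + (5)·(5)) / 5 = 38/5 = 7.6
  S[U,V] = ((1)·(-0.6667) + (0)·(0.3333) + (-2)·(0.3333) + (-2)·(-0.6667) + (-2)·(1.3333) + (5)·(-0.6667)) / 5 = -6/5 = -1.2
  S[U,W] = ((1)·(2) + (0)·(1) + (-2)·(-2) + (-2)·(3) + (-2)·(-2) + (5)·(-2)) / 5 = -6/5 = -1.2
  S[V,V] = ((-0.6667)·(-0.6667) + (0.3333)·(0.3333) + (0.3333)·(0.3333) + (-0.6667)·(-0.6667) + (1.3333)·(1.3333) + (-0.6667)·(-0.6667)) / 5 = 3.3333/5 = 0.6667
  S[V,W] = ((-0.6667)·(2) + (0.3333)·(1) + (0.3333)·(-2) + (-0.6667)·(3) + (1.3333)·(-2) + (-0.6667)·(-2)) / 5 = -5/5 = -1
  S[W,W] = ((2)·(2) + (1)·(1) + (-2)·(-2) + (3)·(3) + (-2)·(-2) + (-2)·(-2)) / 5 = 26/5 = 5.2

S is symmetric (S[j,i] = S[i,j]). Assembling:

S = [[7.6, -1.2, -1.2],
 [-1.2, 0.6667, -1],
 [-1.2, -1, 5.2]]


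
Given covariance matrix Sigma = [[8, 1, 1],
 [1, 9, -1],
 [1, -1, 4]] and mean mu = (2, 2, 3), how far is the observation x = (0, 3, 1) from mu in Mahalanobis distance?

Step 1 — centre the observation: (x - mu) = (-2, 1, -2).

Step 2 — invert Sigma (cofactor / det for 3×3, or solve directly):
  Sigma^{-1} = [[0.1321, -0.0189, -0.0377],
 [-0.0189, 0.117, 0.034],
 [-0.0377, 0.034, 0.2679]].

Step 3 — form the quadratic (x - mu)^T · Sigma^{-1} · (x - mu):
  Sigma^{-1} · (x - mu) = (-0.2075, 0.0868, -0.4264).
  (x - mu)^T · [Sigma^{-1} · (x - mu)] = (-2)·(-0.2075) + (1)·(0.0868) + (-2)·(-0.4264) = 1.3547.

Step 4 — take square root: d = √(1.3547) ≈ 1.1639.

d(x, mu) = √(1.3547) ≈ 1.1639


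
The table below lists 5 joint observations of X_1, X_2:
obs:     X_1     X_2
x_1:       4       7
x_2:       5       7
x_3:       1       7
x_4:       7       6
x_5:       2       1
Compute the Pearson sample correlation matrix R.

Step 1 — column means:
  mean(X_1) = (4 + 5 + 1 + 7 + 2) / 5 = 19/5 = 3.8
  mean(X_2) = (7 + 7 + 7 + 6 + 1) / 5 = 28/5 = 5.6

Step 2 — sample variances and covariances s[i,j] = (1/(n-1)) · Σ_k (x_{k,i} - mean_i) · (x_{k,j} - mean_j), with n-1 = 4:
  s[X_1,X_1] = ((0.2)·(0.2) + (1.2)·(1.2) + (-2.8)·(-2.8) + (3.2)·(3.2) + (-1.8)·(-1.8)) / 4 = 22.8/4 = 5.7
  s[X_1,X_2] = ((0.2)·(1.4) + (1.2)·(1.4) + (-2.8)·(1.4) + (3.2)·(0.4) + (-1.8)·(-4.6)) / 4 = 7.6/4 = 1.9
  s[X_2,X_2] = ((1.4)·(1.4) + (1.4)·(1.4) + (1.4)·(1.4) + (0.4)·(0.4) + (-4.6)·(-4.6)) / 4 = 27.2/4 = 6.8
  Sample standard deviations s_i = √(s[i,i]):
  s(X_1) = √(5.7) = 2.3875
  s(X_2) = √(6.8) = 2.6077

Step 3 — r_{ij} = s_{ij} / (s_i · s_j):
  r[X_1,X_1] = 1 (diagonal).
  r[X_1,X_2] = 1.9 / (2.3875 · 2.6077) = 1.9 / 6.2258 = 0.3052
  r[X_2,X_2] = 1 (diagonal).

R is symmetric with unit diagonal. Assembling:

R = [[1, 0.3052],
 [0.3052, 1]]


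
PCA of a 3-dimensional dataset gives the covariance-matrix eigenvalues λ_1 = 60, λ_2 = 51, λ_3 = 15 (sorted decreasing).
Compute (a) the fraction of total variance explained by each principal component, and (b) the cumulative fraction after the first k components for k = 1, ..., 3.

Step 1 — total variance = trace(Sigma) = Σ λ_i = 60 + 51 + 15 = 126.

Step 2 — fraction explained by component i = λ_i / Σ λ:
  PC1: 60/126 = 0.4762
  PC2: 51/126 = 0.4048
  PC3: 15/126 = 0.119

Step 3 — cumulative fraction after k components = (λ_1 + ... + λ_k) / Σ λ:
  k = 1: 60/126 = 0.4762
  k = 2: (60 + 51)/126 = 111/126 = 0.881
  k = 3: (60 + 51 + 15)/126 = 126/126 = 1

Summary (fraction, with percent):

explained: PC1 0.4762 (47.62%), PC2 0.4048 (40.48%), PC3 0.119 (11.9%);  cumulative: 0.4762, 0.881, 1


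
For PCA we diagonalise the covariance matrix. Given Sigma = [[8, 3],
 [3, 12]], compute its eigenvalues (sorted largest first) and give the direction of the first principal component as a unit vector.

Step 1 — characteristic polynomial of 2×2 Sigma:
  det(Sigma - λI) = λ² - trace · λ + det = 0.
  trace = 8 + 12 = 20, det = 8·12 - (3)² = 87.
Step 2 — discriminant:
  Δ = trace² - 4·det = 400 - 348 = 52.
Step 3 — eigenvalues:
  λ = (trace ± √Δ)/2 = (20 ± 7.2111)/2,
  λ_1 = 13.6056,  λ_2 = 6.3944.

Step 4 — unit eigenvector for λ_1: solve (Sigma - λ_1 I)v = 0. First row:
  (8 - 13.6056)·v_x + (3)·v_y = 0, i.e. (-5.6056)·v_x + (3)·v_y = 0,
  so v ∝ (b, λ_1 - a) = (3, 5.6056) = u.
  ||u|| = √((3)² + (5.6056)²) = √(40.4222) ≈ 6.3578,
  v_1 = u/||u|| ≈ (0.4719, 0.8817) (||v_1|| = 1).

λ_1 = 13.6056,  λ_2 = 6.3944;  v_1 ≈ (0.4719, 0.8817)


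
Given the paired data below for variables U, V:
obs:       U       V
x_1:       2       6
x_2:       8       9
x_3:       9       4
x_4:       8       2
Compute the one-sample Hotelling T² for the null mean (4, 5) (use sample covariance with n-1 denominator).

Step 1 — sample mean vector:
  mean(U) = (2 + 8 + 9 + 8) / 4 = 27/4 = 6.75
  mean(V) = (6 + 9 + 4 + 2) / 4 = 21/4 = 5.25
  x̄ = (6.75, 5.25),  deviation x̄ - mu_0 = (6.75, 5.25) - (4, 5) = (2.75, 0.25).

Step 2 — sample covariance matrix, S[i,j] = (1/(n-1)) · Σ_k (x_{k,i} - mean_i) · (x_{k,j} - mean_j), divisor n-1 = 3:
  S[U,U] = ((-4.75)·(-4.75) + (1.25)·(1.25) + (2.25)·(2.25) + (1.25)·(1.25)) / 3 = 30.75/3 = 10.25
  S[U,V] = ((-4.75)·(0.75) + (1.25)·(3.75) + (2.25)·(-1.25) + (1.25)·(-3.25)) / 3 = -5.75/3 = -1.9167
  S[V,V] = ((0.75)·(0.75) + (3.75)·(3.75) + (-1.25)·(-1.25) + (-3.25)·(-3.25)) / 3 = 26.75/3 = 8.9167
  S = [[10.25, -1.9167],
 [-1.9167, 8.9167]].

Step 3 — invert S. det(S) = 10.25·8.9167 - (-1.9167)² = 87.7222.
  S^{-1} = (1/det) · [[d, -b], [-b, a]] = [[0.1016, 0.0218],
 [0.0218, 0.1168]].

Step 4 — quadratic form (x̄ - mu_0)^T · S^{-1} · (x̄ - mu_0):
  S^{-1} · (x̄ - mu_0) = (0.285, 0.0893),
  (x̄ - mu_0)^T · [...] = (2.75)·(0.285) + (0.25)·(0.0893) = 0.806.

Step 5 — scale by n: T² = 4 · 0.806 = 3.2242.

T² ≈ 3.2242


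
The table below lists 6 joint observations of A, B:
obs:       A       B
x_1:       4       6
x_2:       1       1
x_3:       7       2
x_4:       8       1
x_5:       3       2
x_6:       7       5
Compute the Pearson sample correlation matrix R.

Step 1 — column means:
  mean(A) = (4 + 1 + 7 + 8 + 3 + 7) / 6 = 30/6 = 5
  mean(B) = (6 + 1 + 2 + 1 + 2 + 5) / 6 = 17/6 = 2.8333

Step 2 — sample variances and covariances s[i,j] = (1/(n-1)) · Σ_k (x_{k,i} - mean_i) · (x_{k,j} - mean_j), with n-1 = 5:
  s[A,A] = ((-1)·(-1) + (-4)·(-4) + (2)·(2) + (3)·(3) + (-2)·(-2) + (2)·(2)) / 5 = 38/5 = 7.6
  s[A,B] = ((-1)·(3.1667) + (-4)·(-1.8333) + (2)·(-0.8333) + (3)·(-1.8333) + (-2)·(-0.8333) + (2)·(2.1667)) / 5 = 3/5 = 0.6
  s[B,B] = ((3.1667)·(3.1667) + (-1.8333)·(-1.8333) + (-0.8333)·(-0.8333) + (-1.8333)·(-1.8333) + (-0.8333)·(-0.8333) + (2.1667)·(2.1667)) / 5 = 22.8333/5 = 4.5667
  Sample standard deviations s_i = √(s[i,i]):
  s(A) = √(7.6) = 2.7568
  s(B) = √(4.5667) = 2.137

Step 3 — r_{ij} = s_{ij} / (s_i · s_j):
  r[A,A] = 1 (diagonal).
  r[A,B] = 0.6 / (2.7568 · 2.137) = 0.6 / 5.8912 = 0.1018
  r[B,B] = 1 (diagonal).

R is symmetric with unit diagonal. Assembling:

R = [[1, 0.1018],
 [0.1018, 1]]


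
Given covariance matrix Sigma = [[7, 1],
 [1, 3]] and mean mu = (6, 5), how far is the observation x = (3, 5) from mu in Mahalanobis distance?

Step 1 — centre the observation: (x - mu) = (-3, 0).

Step 2 — invert Sigma. det(Sigma) = 7·3 - (1)² = 20.
  Sigma^{-1} = (1/det) · [[d, -b], [-b, a]] = [[0.15, -0.05],
 [-0.05, 0.35]].

Step 3 — form the quadratic (x - mu)^T · Sigma^{-1} · (x - mu):
  Sigma^{-1} · (x - mu) = (-0.45, 0.15).
  (x - mu)^T · [Sigma^{-1} · (x - mu)] = (-3)·(-0.45) + (0)·(0.15) = 1.35.

Step 4 — take square root: d = √(1.35) ≈ 1.1619.

d(x, mu) = √(1.35) ≈ 1.1619


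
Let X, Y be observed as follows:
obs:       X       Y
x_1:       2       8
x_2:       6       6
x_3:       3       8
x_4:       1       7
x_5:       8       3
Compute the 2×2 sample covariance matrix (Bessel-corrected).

Step 1 — column means:
  mean(X) = (2 + 6 + 3 + 1 + 8) / 5 = 20/5 = 4
  mean(Y) = (8 + 6 + 8 + 7 + 3) / 5 = 32/5 = 6.4

Step 2 — sample covariance S[i,j] = (1/(n-1)) · Σ_k (x_{k,i} - mean_i) · (x_{k,j} - mean_j), with n-1 = 4.
  S[X,X] = ((-2)·(-2) + (2)·(2) + (-1)·(-1) + (-3)·(-3) + (4)·(4)) / 4 = 34/4 = 8.5
  S[X,Y] = ((-2)·(1.6) + (2)·(-0.4) + (-1)·(1.6) + (-3)·(0.6) + (4)·(-3.4)) / 4 = -21/4 = -5.25
  S[Y,Y] = ((1.6)·(1.6) + (-0.4)·(-0.4) + (1.6)·(1.6) + (0.6)·(0.6) + (-3.4)·(-3.4)) / 4 = 17.2/4 = 4.3

S is symmetric (S[j,i] = S[i,j]). Assembling:

S = [[8.5, -5.25],
 [-5.25, 4.3]]


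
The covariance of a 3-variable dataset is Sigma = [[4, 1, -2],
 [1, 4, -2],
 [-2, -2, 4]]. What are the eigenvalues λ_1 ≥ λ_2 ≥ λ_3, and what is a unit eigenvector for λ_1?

Step 1 — characteristic polynomial p(λ) = det(λI - Sigma) = λ³ - tr·λ² + c_1·λ - det, where tr = trace, c_1 = sum of the principal 2×2 minors, det = det(Sigma):
  tr = 4 + 4 + 4 = 12,
  c_1 = (4·4 - (1)²) + (4·4 - (-2)²) + (4·4 - (-2)²) = 15 + 12 + 12 = 39,
  det = 4·(4·4 - (-2)²) - (1)·((1)·4 - (-2)·(-2)) + (-2)·((1)·(-2) - 4·(-2)) = 4·(12) - (1)·(0) + (-2)·(6) = 36.
  So p(λ) = λ³ - 12λ² + 39λ - 36.
Step 2 — look for an integer root (rational root theorem: any rational root is an integer divisor of 36). Testing λ = 3:
  p(3) = 27 - 108 + 117 - 36 = 0  ✓
  Dividing out (λ - 3): p(λ) = (λ - 3)(λ² - 9λ + 12).
Step 3 — remaining eigenvalues from the quadratic λ² - 9λ + 12 = 0:
  Δ = 9² - 4·12 = 81 - 48 = 33,  λ = (9 ± √33)/2 = (9 ± 5.7446)/2 ≈ 7.3723 or 1.6277.
  Sorted: λ_1 = 7.3723,  λ_2 = 3,  λ_3 = 1.6277  (check: sum = 12 = tr ✓).

Step 4 — unit eigenvector for λ_1 ≈ 7.3723: v spans the null space of (Sigma - λ_1 I), whose rows are
  r_1 = (-3.3723, 1, -2),  r_2 = (1, -3.3723, -2),  r_3 = (-2, -2, -3.3723).
  v is orthogonal to every row, so take v ∝ r_1 × r_2 = ((1)·(-2) - (-2)·(-3.3723), (-2)·(1) - (-3.3723)·(-2), (-3.3723)·(-3.3723) - (1)·(1)) ≈ (-8.7446, -8.7446, 10.3723).
  Rescale (multiply by -1 so the first nonzero entry is positive): u = (8.7446, 8.7446, -10.3723).
  ||u|| = √((8.7446)² + (8.7446)² + (-10.3723)²) = √(260.519) ≈ 16.1406,  v_1 = u/||u|| ≈ (0.5418, 0.5418, -0.6426) (||v_1|| = 1).

λ_1 = 7.3723,  λ_2 = 3,  λ_3 = 1.6277;  v_1 ≈ (0.5418, 0.5418, -0.6426)


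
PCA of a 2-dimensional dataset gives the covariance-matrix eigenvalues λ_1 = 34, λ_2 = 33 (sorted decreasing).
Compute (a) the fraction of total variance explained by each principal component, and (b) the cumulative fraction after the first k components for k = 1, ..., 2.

Step 1 — total variance = trace(Sigma) = Σ λ_i = 34 + 33 = 67.

Step 2 — fraction explained by component i = λ_i / Σ λ:
  PC1: 34/67 = 0.5075
  PC2: 33/67 = 0.4925

Step 3 — cumulative fraction after k components = (λ_1 + ... + λ_k) / Σ λ:
  k = 1: 34/67 = 0.5075
  k = 2: (34 + 33)/67 = 67/67 = 1

Summary (fraction, with percent):

explained: PC1 0.5075 (50.75%), PC2 0.4925 (49.25%);  cumulative: 0.5075, 1


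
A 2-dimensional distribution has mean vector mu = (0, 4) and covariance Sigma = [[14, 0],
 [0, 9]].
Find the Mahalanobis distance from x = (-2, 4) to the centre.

Step 1 — centre the observation: (x - mu) = (-2, 0).

Step 2 — invert Sigma. det(Sigma) = 14·9 - (0)² = 126.
  Sigma^{-1} = (1/det) · [[d, -b], [-b, a]] = [[0.0714, 0],
 [0, 0.1111]].

Step 3 — form the quadratic (x - mu)^T · Sigma^{-1} · (x - mu):
  Sigma^{-1} · (x - mu) = (-0.1429, 0).
  (x - mu)^T · [Sigma^{-1} · (x - mu)] = (-2)·(-0.1429) + (0)·(0) = 0.2857.

Step 4 — take square root: d = √(0.2857) ≈ 0.5345.

d(x, mu) = √(0.2857) ≈ 0.5345


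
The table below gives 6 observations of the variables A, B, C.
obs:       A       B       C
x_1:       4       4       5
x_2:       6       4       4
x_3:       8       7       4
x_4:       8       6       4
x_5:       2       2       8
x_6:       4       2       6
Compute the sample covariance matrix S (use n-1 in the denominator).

Step 1 — column means:
  mean(A) = (4 + 6 + 8 + 8 + 2 + 4) / 6 = 32/6 = 5.3333
  mean(B) = (4 + 4 + 7 + 6 + 2 + 2) / 6 = 25/6 = 4.1667
  mean(C) = (5 + 4 + 4 + 4 + 8 + 6) / 6 = 31/6 = 5.1667

Step 2 — sample covariance S[i,j] = (1/(n-1)) · Σ_k (x_{k,i} - mean_i) · (x_{k,j} - mean_j), with n-1 = 5.
  S[A,A] = ((-1.3333)·(-1.3333) + (0.6667)·(0.6667) + (2.6667)·(2.6667) + (2.6667)·(2.6667) + (-3.3333)·(-3.3333) + (-1.3333)·(-1.3333)) / 5 = 29.3333/5 = 5.8667
  S[A,B] = ((-1.3333)·(-0.1667) + (0.6667)·(-0.1667) + (2.6667)·(2.8333) + (2.6667)·(1.8333) + (-3.3333)·(-2.1667) + (-1.3333)·(-2.1667)) / 5 = 22.6667/5 = 4.5333
  S[A,C] = ((-1.3333)·(-0.1667) + (0.6667)·(-1.1667) + (2.6667)·(-1.1667) + (2.6667)·(-1.1667) + (-3.3333)·(2.8333) + (-1.3333)·(0.8333)) / 5 = -17.3333/5 = -3.4667
  S[B,B] = ((-0.1667)·(-0.1667) + (-0.1667)·(-0.1667) + (2.8333)·(2.8333) + (1.8333)·(1.8333) + (-2.1667)·(-2.1667) + (-2.1667)·(-2.1667)) / 5 = 20.8333/5 = 4.1667
  S[B,C] = ((-0.1667)·(-0.1667) + (-0.1667)·(-1.1667) + (2.8333)·(-1.1667) + (1.8333)·(-1.1667) + (-2.1667)·(2.8333) + (-2.1667)·(0.8333)) / 5 = -13.1667/5 = -2.6333
  S[C,C] = ((-0.1667)·(-0.1667) + (-1.1667)·(-1.1667) + (-1.1667)·(-1.1667) + (-1.1667)·(-1.1667) + (2.8333)·(2.8333) + (0.8333)·(0.8333)) / 5 = 12.8333/5 = 2.5667

S is symmetric (S[j,i] = S[i,j]). Assembling:

S = [[5.8667, 4.5333, -3.4667],
 [4.5333, 4.1667, -2.6333],
 [-3.4667, -2.6333, 2.5667]]


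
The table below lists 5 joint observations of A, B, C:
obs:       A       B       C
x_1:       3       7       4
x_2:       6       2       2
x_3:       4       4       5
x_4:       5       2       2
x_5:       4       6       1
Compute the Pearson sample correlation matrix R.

Step 1 — column means:
  mean(A) = (3 + 6 + 4 + 5 + 4) / 5 = 22/5 = 4.4
  mean(B) = (7 + 2 + 4 + 2 + 6) / 5 = 21/5 = 4.2
  mean(C) = (4 + 2 + 5 + 2 + 1) / 5 = 14/5 = 2.8

Step 2 — sample variances and covariances s[i,j] = (1/(n-1)) · Σ_k (x_{k,i} - mean_i) · (x_{k,j} - mean_j), with n-1 = 4:
  s[A,A] = ((-1.4)·(-1.4) + (1.6)·(1.6) + (-0.4)·(-0.4) + (0.6)·(0.6) + (-0.4)·(-0.4)) / 4 = 5.2/4 = 1.3
  s[A,B] = ((-1.4)·(2.8) + (1.6)·(-2.2) + (-0.4)·(-0.2) + (0.6)·(-2.2) + (-0.4)·(1.8)) / 4 = -9.4/4 = -2.35
  s[A,C] = ((-1.4)·(1.2) + (1.6)·(-0.8) + (-0.4)·(2.2) + (0.6)·(-0.8) + (-0.4)·(-1.8)) / 4 = -3.6/4 = -0.9
  s[B,B] = ((2.8)·(2.8) + (-2.2)·(-2.2) + (-0.2)·(-0.2) + (-2.2)·(-2.2) + (1.8)·(1.8)) / 4 = 20.8/4 = 5.2
  s[B,C] = ((2.8)·(1.2) + (-2.2)·(-0.8) + (-0.2)·(2.2) + (-2.2)·(-0.8) + (1.8)·(-1.8)) / 4 = 3.2/4 = 0.8
  s[C,C] = ((1.2)·(1.2) + (-0.8)·(-0.8) + (2.2)·(2.2) + (-0.8)·(-0.8) + (-1.8)·(-1.8)) / 4 = 10.8/4 = 2.7
  Sample standard deviations s_i = √(s[i,i]):
  s(A) = √(1.3) = 1.1402
  s(B) = √(5.2) = 2.2804
  s(C) = √(2.7) = 1.6432

Step 3 — r_{ij} = s_{ij} / (s_i · s_j):
  r[A,A] = 1 (diagonal).
  r[A,B] = -2.35 / (1.1402 · 2.2804) = -2.35 / 2.6 = -0.9038
  r[A,C] = -0.9 / (1.1402 · 1.6432) = -0.9 / 1.8735 = -0.4804
  r[B,B] = 1 (diagonal).
  r[B,C] = 0.8 / (2.2804 · 1.6432) = 0.8 / 3.747 = 0.2135
  r[C,C] = 1 (diagonal).

R is symmetric with unit diagonal. Assembling:

R = [[1, -0.9038, -0.4804],
 [-0.9038, 1, 0.2135],
 [-0.4804, 0.2135, 1]]


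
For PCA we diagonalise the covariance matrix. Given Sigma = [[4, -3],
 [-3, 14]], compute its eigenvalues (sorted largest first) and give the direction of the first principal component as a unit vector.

Step 1 — characteristic polynomial of 2×2 Sigma:
  det(Sigma - λI) = λ² - trace · λ + det = 0.
  trace = 4 + 14 = 18, det = 4·14 - (-3)² = 47.
Step 2 — discriminant:
  Δ = trace² - 4·det = 324 - 188 = 136.
Step 3 — eigenvalues:
  λ = (trace ± √Δ)/2 = (18 ± 11.6619)/2,
  λ_1 = 14.831,  λ_2 = 3.169.

Step 4 — unit eigenvector for λ_1: solve (Sigma - λ_1 I)v = 0. First row:
  (4 - 14.831)·v_x + (-3)·v_y = 0, i.e. (-10.831)·v_x + (-3)·v_y = 0,
  so v ∝ (b, λ_1 - a) = (-3, 10.831); multiply by -1 so the first entry is positive: u = (3, -10.831).
  ||u|| = √((3)² + (-10.831)²) = √(126.3095) ≈ 11.2388,
  v_1 = u/||u|| ≈ (0.2669, -0.9637) (||v_1|| = 1).

λ_1 = 14.831,  λ_2 = 3.169;  v_1 ≈ (0.2669, -0.9637)
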